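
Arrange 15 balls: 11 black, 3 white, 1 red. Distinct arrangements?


15!/(11!×3!×1!) = 5460

5460


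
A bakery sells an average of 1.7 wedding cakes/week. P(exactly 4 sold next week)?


Poisson(λ=1.7): P(X=4) = e^(-λ)×λ^k/k!
= e^(-1.7) × 1.7^4 / 4!
≈ 0.1826835241 × 8.3521 / 24 ≈ 0.063575

P(X=4) ≈ 0.063575 ≈ 6.36%


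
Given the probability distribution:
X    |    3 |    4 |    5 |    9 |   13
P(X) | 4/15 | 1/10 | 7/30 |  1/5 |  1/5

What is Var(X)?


E[X] = 203/30
E[X²] = 359/6
Var(X) = E[X²] - (E[X])² = 359/6 - 41209/900 = 12641/900

Var(X) = 12641/900 ≈ 14.0456


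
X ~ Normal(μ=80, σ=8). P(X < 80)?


z = (80-80)/8 = 0.0
P(Z < 0.0) = 0.5000

P(X < 80) ≈ 0.5000


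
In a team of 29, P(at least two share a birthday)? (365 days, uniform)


P(all different) = Π(365-i)/365 for i=0..28
= 0.319031
P(match) = 1 - 0.319031 = 0.680969

P ≈ 0.6810 ≈ 68.10%


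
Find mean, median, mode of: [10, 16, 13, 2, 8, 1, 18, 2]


Sorted: [1, 2, 2, 8, 10, 13, 16, 18]
Mean = 70/8 = 35/4
Median = 9
Freq: {10: 1, 16: 1, 13: 1, 2: 2, 8: 1, 1: 1, 18: 1}
Mode: [2]

Mean=35/4, Median=9, Mode=2


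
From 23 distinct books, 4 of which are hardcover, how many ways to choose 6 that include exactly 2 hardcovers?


Choose 2 of the 4 hardcovers and 4 of the other 19 books:
C(4,2)×C(19,4) = 6×3876 = 23256

23256


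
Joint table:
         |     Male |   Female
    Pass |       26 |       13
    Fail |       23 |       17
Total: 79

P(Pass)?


P(Pass) = (26+13)/79 = 39/79

P(Pass) = 39/79 ≈ 49.37%


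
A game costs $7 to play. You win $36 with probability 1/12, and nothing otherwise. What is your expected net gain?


E[gain] = (36-7)×1/12 + (-7)×11/12
= 29/12 - 77/12 = -4

Expected net gain = $-4 ≈ $-4.00


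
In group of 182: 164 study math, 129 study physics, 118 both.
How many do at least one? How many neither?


|A∪B| = 164+129-118 = 175
Neither = 182-175 = 7

At least one: 175; Neither: 7


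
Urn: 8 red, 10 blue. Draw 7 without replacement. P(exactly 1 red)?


Hypergeometric: C(8,1)×C(10,6)/C(18,7)
= 8×210/31824 = 35/663

P(X=1) = 35/663 ≈ 5.28%


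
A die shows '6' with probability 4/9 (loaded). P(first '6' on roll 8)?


Geometric: P(X=8) = (1-p)^(k-1)×p = (5/9)^7×4/9 = 312500/43046721

P(X=8) = 312500/43046721 ≈ 0.73%


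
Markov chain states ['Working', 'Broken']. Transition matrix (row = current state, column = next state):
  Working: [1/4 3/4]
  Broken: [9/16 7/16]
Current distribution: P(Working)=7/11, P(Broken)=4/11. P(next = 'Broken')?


P(next=Broken) = Σᵢ P(now=i)×P(i→Broken)
= 7/11×3/4 + 4/11×7/16
= 21/44 + 7/44 = 7/11

P = 7/11 ≈ 0.6364


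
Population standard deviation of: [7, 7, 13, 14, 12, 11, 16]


Mean = 80/7
  (7-80/7)²=961/49
  (7-80/7)²=961/49
  (13-80/7)²=121/49
  (14-80/7)²=324/49
  (12-80/7)²=16/49
  (11-80/7)²=9/49
  (16-80/7)²=1024/49
Σ(x-μ)² = 488/7
σ² = (488/7)/7 = 488/49

σ = √(488/49) ≈ 3.1558


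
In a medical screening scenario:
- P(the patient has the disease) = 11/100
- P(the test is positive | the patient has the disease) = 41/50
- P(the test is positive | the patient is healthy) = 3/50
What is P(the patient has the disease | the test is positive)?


Using Bayes' theorem:
P(A|B) = P(B|A)·P(A) / P(B)

P(the test is positive) = 41/50 × 11/100 + 3/50 × 89/100
= 451/5000 + 267/5000 = 359/2500

P(the patient has the disease|the test is positive) = (451/5000) / (359/2500) = 451/718

P(the patient has the disease|the test is positive) = 451/718 ≈ 62.81%


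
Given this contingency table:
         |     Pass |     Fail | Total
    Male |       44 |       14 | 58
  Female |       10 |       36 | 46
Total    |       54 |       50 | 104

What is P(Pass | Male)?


P(Pass | Male) = 44/(44+14) = 44/58 = 22/29

P(Pass|Male) = 22/29 ≈ 75.86%


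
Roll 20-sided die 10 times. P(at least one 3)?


P(no 3)^10 = (19/20)^10 = 6131066257801/10240000000000
P(≥1) = 1 - 6131066257801/10240000000000 = 4108933742199/10240000000000

P = 4108933742199/10240000000000 ≈ 40.13%


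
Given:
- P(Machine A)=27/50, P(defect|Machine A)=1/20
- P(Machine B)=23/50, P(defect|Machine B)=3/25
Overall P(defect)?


P(B) = Σ P(B|Aᵢ)×P(Aᵢ)
  1/20×27/50 = 27/1000
  3/25×23/50 = 69/1250
Sum = 411/5000

P(defect) = 411/5000 ≈ 8.22%


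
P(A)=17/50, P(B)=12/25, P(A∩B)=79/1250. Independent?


P(A)×P(B) = 102/625
P(A∩B) = 79/1250
Not equal → NOT independent

No, not independent


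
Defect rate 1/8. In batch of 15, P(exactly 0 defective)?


Binomial: P(X=0) = C(15,0)×p^0×(1-p)^15
= 1 × 1 × 4747561509943/35184372088832 = 4747561509943/35184372088832

P(X=0) = 4747561509943/35184372088832 ≈ 13.49%


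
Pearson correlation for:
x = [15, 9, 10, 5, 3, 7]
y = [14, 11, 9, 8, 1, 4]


n=6, Σx=49, Σy=47, Σxy=470, Σx²=489, Σy²=479
r = (6×470 - 49×47)/√((6×489 - 49²)(6×479 - 47²))
= 517/√(533×665) = 517/√354445 ≈ 517/595.3528 ≈ 0.8684

r ≈ 0.8684


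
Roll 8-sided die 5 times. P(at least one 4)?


P(no 4)^5 = (7/8)^5 = 16807/32768
P(≥1) = 1 - 16807/32768 = 15961/32768

P = 15961/32768 ≈ 48.71%


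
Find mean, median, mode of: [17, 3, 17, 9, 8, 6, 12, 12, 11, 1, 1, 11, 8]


Sorted: [1, 1, 3, 6, 8, 8, 9, 11, 11, 12, 12, 17, 17]
Mean = 116/13
Median = 9
Freq: {17: 2, 3: 1, 9: 1, 8: 2, 6: 1, 12: 2, 11: 2, 1: 2}
Mode: [1, 8, 11, 12, 17]

Mean=116/13, Median=9, Mode=[1, 8, 11, 12, 17]


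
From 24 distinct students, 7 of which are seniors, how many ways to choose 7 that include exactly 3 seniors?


Choose 3 of the 7 seniors and 4 of the other 17 students:
C(7,3)×C(17,4) = 35×2380 = 83300

83300


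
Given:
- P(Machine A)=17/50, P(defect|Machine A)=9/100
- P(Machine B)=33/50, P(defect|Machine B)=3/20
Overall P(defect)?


P(B) = Σ P(B|Aᵢ)×P(Aᵢ)
  9/100×17/50 = 153/5000
  3/20×33/50 = 99/1000
Sum = 81/625

P(defect) = 81/625 ≈ 12.96%


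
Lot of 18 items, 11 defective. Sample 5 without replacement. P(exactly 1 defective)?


Hypergeometric: C(11,1)×C(7,4)/C(18,5)
= 11×35/8568 = 55/1224

P(X=1) = 55/1224 ≈ 4.49%


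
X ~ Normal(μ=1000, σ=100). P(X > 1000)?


z = (1000-1000)/100 = 0.0
P(X > 1000) = 1 - P(Z ≤ 0.0) = 1 - 0.5000 = 0.5000

P(X > 1000) ≈ 0.5000


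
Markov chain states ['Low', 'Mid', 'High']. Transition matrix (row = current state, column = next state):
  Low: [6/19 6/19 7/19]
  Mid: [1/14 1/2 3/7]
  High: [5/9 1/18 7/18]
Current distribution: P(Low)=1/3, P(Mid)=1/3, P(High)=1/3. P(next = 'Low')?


P(next=Low) = Σᵢ P(now=i)×P(i→Low)
= 1/3×6/19 + 1/3×1/14 + 1/3×5/9
= 2/19 + 1/42 + 5/27 = 2257/7182

P = 2257/7182 ≈ 0.3143


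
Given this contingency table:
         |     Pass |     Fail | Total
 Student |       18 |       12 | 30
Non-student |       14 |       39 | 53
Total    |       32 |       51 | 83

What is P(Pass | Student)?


P(Pass | Student) = 18/(18+12) = 18/30 = 3/5

P(Pass|Student) = 3/5 ≈ 60.00%


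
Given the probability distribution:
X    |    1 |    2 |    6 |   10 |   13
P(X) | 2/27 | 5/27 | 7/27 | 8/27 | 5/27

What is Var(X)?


E[X] = 199/27
E[X²] = 1919/27
Var(X) = E[X²] - (E[X])² = 1919/27 - 39601/729 = 12212/729

Var(X) = 12212/729 ≈ 16.7517


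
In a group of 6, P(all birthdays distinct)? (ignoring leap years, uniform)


P(all different) = Π(365-i)/365 for i=0..5
= (365/365)×(364/365)×...×(360/365)
= 0.959538

P ≈ 0.9595 ≈ 95.95%


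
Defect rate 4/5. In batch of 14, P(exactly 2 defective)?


Binomial: P(X=2) = C(14,2)×p^2×(1-p)^12
= 91 × 16/25 × 1/244140625 = 1456/6103515625

P(X=2) = 1456/6103515625 ≈ 0.00%


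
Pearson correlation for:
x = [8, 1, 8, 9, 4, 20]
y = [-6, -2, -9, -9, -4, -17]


n=6, Σx=50, Σy=-47, Σxy=-559, Σx²=626, Σy²=507
r = (6×(-559) - 50×(-47))/√((6×626 - 50²)(6×507 - (-47)²))
= -1004/√(1256×833) = -1004/√1046248 ≈ -1004/1022.8626 ≈ -0.9816

r ≈ -0.9816


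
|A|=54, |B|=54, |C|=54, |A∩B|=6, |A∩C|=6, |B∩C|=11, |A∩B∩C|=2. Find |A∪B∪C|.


|A∪B∪C| = 54+54+54-6-6-11+2 = 141

|A∪B∪C| = 141


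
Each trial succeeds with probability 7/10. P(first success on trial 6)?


Geometric: P(X=6) = (1-p)^(k-1)×p = (3/10)^5×7/10 = 1701/1000000

P(X=6) = 1701/1000000 ≈ 0.17%


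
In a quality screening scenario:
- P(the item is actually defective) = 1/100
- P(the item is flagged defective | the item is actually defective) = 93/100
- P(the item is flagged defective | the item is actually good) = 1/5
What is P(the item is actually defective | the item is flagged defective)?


Using Bayes' theorem:
P(A|B) = P(B|A)·P(A) / P(B)

P(the item is flagged defective) = 93/100 × 1/100 + 1/5 × 99/100
= 93/10000 + 99/500 = 2073/10000

P(the item is actually defective|the item is flagged defective) = (93/10000) / (2073/10000) = 31/691

P(the item is actually defective|the item is flagged defective) = 31/691 ≈ 4.49%


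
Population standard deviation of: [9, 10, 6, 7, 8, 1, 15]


Mean = 56/7 = 8
  (9-8)²=1
  (10-8)²=4
  (6-8)²=4
  (7-8)²=1
  (8-8)²=0
  (1-8)²=49
  (15-8)²=49
Σ(x-μ)² = 108
σ² = 108/7

σ = √(108/7) ≈ 3.9279


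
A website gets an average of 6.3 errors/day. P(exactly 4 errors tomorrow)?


Poisson(λ=6.3): P(X=4) = e^(-λ)×λ^k/k!
= e^(-6.3) × 6.3^4 / 4!
≈ 0.001836304777 × 1575.2961 / 24 ≈ 0.120530

P(X=4) ≈ 0.120530 ≈ 12.05%


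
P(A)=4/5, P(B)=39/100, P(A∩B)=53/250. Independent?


P(A)×P(B) = 39/125
P(A∩B) = 53/250
Not equal → NOT independent

No, not independent


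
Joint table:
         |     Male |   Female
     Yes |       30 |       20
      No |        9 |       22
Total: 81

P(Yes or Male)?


P(Yes∨Male) = P(Yes) + P(Male) - P(Yes∧Male)
= (50 + 39 - 30)/81 = 59/81

P = 59/81 ≈ 72.84%


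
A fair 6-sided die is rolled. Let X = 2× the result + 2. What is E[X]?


E[die] = (1+6)/2 = 7/2
E[X] = 2×7/2 + 2 = 9

E[X] = 9


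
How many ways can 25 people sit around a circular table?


Circular arrangements of 25 distinct objects: fix one position to break rotational symmetry.
(n-1)! = 24! = 620448401733239439360000

620448401733239439360000


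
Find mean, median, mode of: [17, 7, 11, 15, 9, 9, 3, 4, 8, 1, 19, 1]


Sorted: [1, 1, 3, 4, 7, 8, 9, 9, 11, 15, 17, 19]
Mean = 104/12 = 26/3
Median = 17/2
Freq: {17: 1, 7: 1, 11: 1, 15: 1, 9: 2, 3: 1, 4: 1, 8: 1, 1: 2, 19: 1}
Mode: [1, 9]

Mean=26/3, Median=17/2, Mode=[1, 9]


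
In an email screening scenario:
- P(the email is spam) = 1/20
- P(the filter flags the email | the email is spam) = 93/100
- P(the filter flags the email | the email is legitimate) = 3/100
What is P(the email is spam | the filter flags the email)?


Using Bayes' theorem:
P(A|B) = P(B|A)·P(A) / P(B)

P(the filter flags the email) = 93/100 × 1/20 + 3/100 × 19/20
= 93/2000 + 57/2000 = 3/40

P(the email is spam|the filter flags the email) = (93/2000) / (3/40) = 31/50

P(the email is spam|the filter flags the email) = 31/50 ≈ 62.00%


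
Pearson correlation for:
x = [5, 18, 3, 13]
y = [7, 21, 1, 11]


n=4, Σx=39, Σy=40, Σxy=559, Σx²=527, Σy²=612
r = (4×559 - 39×40)/√((4×527 - 39²)(4×612 - 40²))
= 676/√(587×848) = 676/√497776 ≈ 676/705.5324 ≈ 0.9581

r ≈ 0.9581


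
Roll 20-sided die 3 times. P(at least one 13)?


P(no 13)^3 = (19/20)^3 = 6859/8000
P(≥1) = 1 - 6859/8000 = 1141/8000

P = 1141/8000 ≈ 14.26%


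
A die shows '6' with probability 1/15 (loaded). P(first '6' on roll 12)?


Geometric: P(X=12) = (1-p)^(k-1)×p = (14/15)^11×1/15 = 4049565169664/129746337890625

P(X=12) = 4049565169664/129746337890625 ≈ 3.12%


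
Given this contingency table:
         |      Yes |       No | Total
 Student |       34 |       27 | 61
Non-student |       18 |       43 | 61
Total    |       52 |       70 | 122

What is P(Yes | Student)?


P(Yes | Student) = 34/(34+27) = 34/61

P(Yes|Student) = 34/61 ≈ 55.74%


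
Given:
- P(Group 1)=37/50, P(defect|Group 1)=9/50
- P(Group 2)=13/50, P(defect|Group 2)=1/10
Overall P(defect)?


P(B) = Σ P(B|Aᵢ)×P(Aᵢ)
  9/50×37/50 = 333/2500
  1/10×13/50 = 13/500
Sum = 199/1250

P(defect) = 199/1250 ≈ 15.92%


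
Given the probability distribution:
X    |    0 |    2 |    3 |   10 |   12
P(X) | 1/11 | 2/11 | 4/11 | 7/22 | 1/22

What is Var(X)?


E[X] = 57/11
E[X²] = 466/11
Var(X) = E[X²] - (E[X])² = 466/11 - 3249/121 = 1877/121

Var(X) = 1877/121 ≈ 15.5124


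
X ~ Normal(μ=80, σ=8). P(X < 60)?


z = (60-80)/8 = -2.5
P(Z < -2.5) = 0.0062

P(X < 60) ≈ 0.0062


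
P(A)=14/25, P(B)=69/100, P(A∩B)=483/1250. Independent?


P(A)×P(B) = 483/1250
P(A∩B) = 483/1250
Equal ✓ → Independent

Yes, independent


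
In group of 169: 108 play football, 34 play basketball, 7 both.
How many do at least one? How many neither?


|A∪B| = 108+34-7 = 135
Neither = 169-135 = 34

At least one: 135; Neither: 34


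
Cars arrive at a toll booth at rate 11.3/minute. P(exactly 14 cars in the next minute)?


Poisson(λ=11.3): P(X=14) = e^(-λ)×λ^k/k!
= e^(-11.3) × 11.3^14 / 14!
≈ 1.237292426e-05 × 5.53475254663e+14 / 87178291200 ≈ 0.078553

P(X=14) ≈ 0.078553 ≈ 7.86%


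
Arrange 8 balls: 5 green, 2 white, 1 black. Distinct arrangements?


8!/(5!×2!×1!) = 168

168


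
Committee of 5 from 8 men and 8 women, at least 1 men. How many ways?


Count by #men:
  1M,4W: C(8,1)×C(8,4)=560
  2M,3W: C(8,2)×C(8,3)=1568
  3M,2W: C(8,3)×C(8,2)=1568
  4M,1W: C(8,4)×C(8,1)=560
  5M,0W: C(8,5)×C(8,0)=56
Total = 4312

4312


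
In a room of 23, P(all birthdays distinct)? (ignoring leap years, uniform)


P(all different) = Π(365-i)/365 for i=0..22
= (365/365)×(364/365)×...×(343/365)
= 0.492703

P ≈ 0.4927 ≈ 49.27%


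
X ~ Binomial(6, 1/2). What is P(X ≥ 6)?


P(X ≥ 6) = Σ P(X=i) for i=6..6
P(X=6) = 1/64
Sum = 1/64

P(X ≥ 6) = 1/64 ≈ 1.56%


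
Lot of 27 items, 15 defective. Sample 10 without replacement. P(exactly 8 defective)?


Hypergeometric: C(15,8)×C(12,2)/C(27,10)
= 6435×66/8436285 = 22/437

P(X=8) = 22/437 ≈ 5.03%


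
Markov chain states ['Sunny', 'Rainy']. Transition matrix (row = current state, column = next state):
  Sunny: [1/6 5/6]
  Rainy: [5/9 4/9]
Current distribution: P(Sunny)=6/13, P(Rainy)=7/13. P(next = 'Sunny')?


P(next=Sunny) = Σᵢ P(now=i)×P(i→Sunny)
= 6/13×1/6 + 7/13×5/9
= 1/13 + 35/117 = 44/117

P = 44/117 ≈ 0.3761


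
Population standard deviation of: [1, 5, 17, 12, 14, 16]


Mean = 65/6
  (1-65/6)²=3481/36
  (5-65/6)²=1225/36
  (17-65/6)²=1369/36
  (12-65/6)²=49/36
  (14-65/6)²=361/36
  (16-65/6)²=961/36
Σ(x-μ)² = 1241/6
σ² = (1241/6)/6 = 1241/36

σ = √(1241/36) ≈ 5.8713


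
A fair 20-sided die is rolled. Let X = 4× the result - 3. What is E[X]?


E[die] = (1+20)/2 = 21/2
E[X] = 4×21/2 - 3 = 39

E[X] = 39


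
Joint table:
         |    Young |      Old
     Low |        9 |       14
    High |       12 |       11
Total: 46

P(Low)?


P(Low) = (9+14)/46 = 23/46 = 1/2

P(Low) = 1/2 ≈ 50.00%


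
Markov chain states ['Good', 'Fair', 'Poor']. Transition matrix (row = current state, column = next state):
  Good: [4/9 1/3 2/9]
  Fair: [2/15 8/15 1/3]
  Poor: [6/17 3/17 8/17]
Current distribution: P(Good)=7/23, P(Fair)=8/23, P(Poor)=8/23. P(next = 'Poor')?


P(next=Poor) = Σᵢ P(now=i)×P(i→Poor)
= 7/23×2/9 + 8/23×1/3 + 8/23×8/17
= 14/207 + 8/69 + 64/391 = 1222/3519

P = 1222/3519 ≈ 0.3473


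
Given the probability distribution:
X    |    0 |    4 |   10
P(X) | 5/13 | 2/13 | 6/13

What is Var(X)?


E[X] = 68/13
E[X²] = 632/13
Var(X) = E[X²] - (E[X])² = 632/13 - 4624/169 = 3592/169

Var(X) = 3592/169 ≈ 21.2544


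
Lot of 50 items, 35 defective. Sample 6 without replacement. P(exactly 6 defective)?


Hypergeometric: C(35,6)×C(15,0)/C(50,6)
= 1623160×1/15890700 = 11594/113505

P(X=6) = 11594/113505 ≈ 10.21%


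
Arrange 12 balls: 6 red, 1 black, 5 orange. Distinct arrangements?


12!/(6!×1!×5!) = 5544

5544


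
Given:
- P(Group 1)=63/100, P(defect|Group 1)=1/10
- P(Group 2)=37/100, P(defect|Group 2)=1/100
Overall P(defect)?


P(B) = Σ P(B|Aᵢ)×P(Aᵢ)
  1/10×63/100 = 63/1000
  1/100×37/100 = 37/10000
Sum = 667/10000

P(defect) = 667/10000 ≈ 6.67%


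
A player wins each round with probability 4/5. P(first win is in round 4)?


Geometric: P(X=4) = (1-p)^(k-1)×p = (1/5)^3×4/5 = 4/625

P(X=4) = 4/625 ≈ 0.64%


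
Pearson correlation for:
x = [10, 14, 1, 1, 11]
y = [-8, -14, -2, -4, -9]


n=5, Σx=37, Σy=-37, Σxy=-381, Σx²=419, Σy²=361
r = (5×(-381) - 37×(-37))/√((5×419 - 37²)(5×361 - (-37)²))
= -536/√(726×436) = -536/√316536 ≈ -536/562.6153 ≈ -0.9527

r ≈ -0.9527


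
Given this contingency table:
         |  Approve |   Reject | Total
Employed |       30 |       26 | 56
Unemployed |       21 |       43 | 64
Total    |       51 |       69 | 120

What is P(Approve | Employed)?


P(Approve | Employed) = 30/(30+26) = 30/56 = 15/28

P(Approve|Employed) = 15/28 ≈ 53.57%


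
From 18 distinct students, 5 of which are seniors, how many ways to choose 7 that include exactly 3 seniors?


Choose 3 of the 5 seniors and 4 of the other 13 students:
C(5,3)×C(13,4) = 10×715 = 7150

7150


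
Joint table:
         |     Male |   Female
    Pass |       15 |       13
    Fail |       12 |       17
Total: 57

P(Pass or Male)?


P(Pass∨Male) = P(Pass) + P(Male) - P(Pass∧Male)
= (28 + 27 - 15)/57 = 40/57

P = 40/57 ≈ 70.18%


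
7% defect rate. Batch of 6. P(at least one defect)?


P(all good) = (93/100)^6 = 646990183449/1000000000000
P(≥1 defect) = 353009816551/1000000000000

P = 353009816551/1000000000000 ≈ 35.30%


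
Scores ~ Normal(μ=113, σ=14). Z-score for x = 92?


z = (x - μ)/σ = (92 - 113)/14 = -1.5

z = -1.5


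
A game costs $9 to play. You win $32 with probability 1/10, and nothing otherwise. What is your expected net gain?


E[gain] = (32-9)×1/10 + (-9)×9/10
= 23/10 - 81/10 = -29/5

Expected net gain = $-29/5 ≈ $-5.80


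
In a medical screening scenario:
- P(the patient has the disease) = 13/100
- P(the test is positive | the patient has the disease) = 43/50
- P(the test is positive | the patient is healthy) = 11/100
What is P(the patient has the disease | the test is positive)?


Using Bayes' theorem:
P(A|B) = P(B|A)·P(A) / P(B)

P(the test is positive) = 43/50 × 13/100 + 11/100 × 87/100
= 559/5000 + 957/10000 = 83/400

P(the patient has the disease|the test is positive) = (559/5000) / (83/400) = 1118/2075

P(the patient has the disease|the test is positive) = 1118/2075 ≈ 53.88%


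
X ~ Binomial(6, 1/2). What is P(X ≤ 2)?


P(X ≤ 2) = Σ P(X=i) for i=0..2
P(X=0) = 1/64
P(X=1) = 3/32
P(X=2) = 15/64
Sum = 11/32

P(X ≤ 2) = 11/32 ≈ 34.38%


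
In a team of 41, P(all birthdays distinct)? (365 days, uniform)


P(all different) = Π(365-i)/365 for i=0..40
= (365/365)×(364/365)×...×(325/365)
= 0.096848

P ≈ 0.0968 ≈ 9.68%


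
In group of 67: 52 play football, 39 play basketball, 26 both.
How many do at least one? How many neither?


|A∪B| = 52+39-26 = 65
Neither = 67-65 = 2

At least one: 65; Neither: 2


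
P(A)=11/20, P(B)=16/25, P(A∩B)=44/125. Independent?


P(A)×P(B) = 44/125
P(A∩B) = 44/125
Equal ✓ → Independent

Yes, independent


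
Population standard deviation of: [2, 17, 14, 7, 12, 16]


Mean = 68/6 = 34/3
  (2-34/3)²=784/9
  (17-34/3)²=289/9
  (14-34/3)²=64/9
  (7-34/3)²=169/9
  (12-34/3)²=4/9
  (16-34/3)²=196/9
Σ(x-μ)² = 502/3
σ² = (502/3)/6 = 251/9

σ = √(251/9) ≈ 5.2810


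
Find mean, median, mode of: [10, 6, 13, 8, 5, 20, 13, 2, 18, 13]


Sorted: [2, 5, 6, 8, 10, 13, 13, 13, 18, 20]
Mean = 108/10 = 54/5
Median = 23/2
Freq: {10: 1, 6: 1, 13: 3, 8: 1, 5: 1, 20: 1, 2: 1, 18: 1}
Mode: [13]

Mean=54/5, Median=23/2, Mode=13


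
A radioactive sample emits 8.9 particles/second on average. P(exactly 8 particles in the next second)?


Poisson(λ=8.9): P(X=8) = e^(-λ)×λ^k/k!
= e^(-8.9) × 8.9^8 / 8!
≈ 0.0001363889265 × 39365888.057 / 40320 ≈ 0.133161

P(X=8) ≈ 0.133161 ≈ 13.32%


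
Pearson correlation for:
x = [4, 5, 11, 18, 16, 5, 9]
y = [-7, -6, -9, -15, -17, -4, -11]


n=7, Σx=68, Σy=-69, Σxy=-818, Σx²=848, Σy²=817
r = (7×(-818) - 68×(-69))/√((7×848 - 68²)(7×817 - (-69)²))
= -1034/√(1312×958) = -1034/√1256896 ≈ -1034/1121.1137 ≈ -0.9223

r ≈ -0.9223


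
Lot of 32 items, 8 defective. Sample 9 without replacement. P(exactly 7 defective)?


Hypergeometric: C(8,7)×C(24,2)/C(32,9)
= 8×276/28048800 = 23/292175

P(X=7) = 23/292175 ≈ 0.01%


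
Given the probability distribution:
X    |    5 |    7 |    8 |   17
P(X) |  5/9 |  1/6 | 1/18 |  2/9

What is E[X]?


E[X] = Σ x·P(X=x)
= (5)×(5/9) + (7)×(1/6) + (8)×(1/18) + (17)×(2/9)
= 49/6

E[X] = 49/6


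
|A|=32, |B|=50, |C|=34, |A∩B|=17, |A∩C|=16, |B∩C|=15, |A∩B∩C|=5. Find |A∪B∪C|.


|A∪B∪C| = 32+50+34-17-16-15+5 = 73

|A∪B∪C| = 73


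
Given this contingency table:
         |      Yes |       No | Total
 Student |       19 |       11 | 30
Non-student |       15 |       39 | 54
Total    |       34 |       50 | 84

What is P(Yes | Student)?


P(Yes | Student) = 19/(19+11) = 19/30

P(Yes|Student) = 19/30 ≈ 63.33%


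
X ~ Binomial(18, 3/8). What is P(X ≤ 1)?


P(X ≤ 1) = Σ P(X=i) for i=0..1
P(X=0) = 3814697265625/18014398509481984
P(X=1) = 20599365234375/9007199254740992
Sum = 45013427734375/18014398509481984

P(X ≤ 1) = 45013427734375/18014398509481984 ≈ 0.25%


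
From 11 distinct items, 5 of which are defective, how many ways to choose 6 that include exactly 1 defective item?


Choose 1 of the 5 defective items and 5 of the other 6 items:
C(5,1)×C(6,5) = 5×6 = 30

30


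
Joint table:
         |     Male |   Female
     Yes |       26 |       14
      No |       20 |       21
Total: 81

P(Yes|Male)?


P(Yes|Male) = 26/(26+20) = 26/46 = 13/23

P = 13/23 ≈ 56.52%


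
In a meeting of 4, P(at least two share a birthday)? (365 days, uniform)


P(all different) = Π(365-i)/365 for i=0..3
= 0.983644
P(match) = 1 - 0.983644 = 0.016356

P ≈ 0.0164 ≈ 1.64%


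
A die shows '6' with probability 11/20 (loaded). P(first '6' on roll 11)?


Geometric: P(X=11) = (1-p)^(k-1)×p = (9/20)^10×11/20 = 38354628411/204800000000000

P(X=11) = 38354628411/204800000000000 ≈ 0.02%


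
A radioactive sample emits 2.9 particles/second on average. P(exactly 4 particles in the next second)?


Poisson(λ=2.9): P(X=4) = e^(-λ)×λ^k/k!
= e^(-2.9) × 2.9^4 / 4!
≈ 0.05502322006 × 70.7281 / 24 ≈ 0.162154

P(X=4) ≈ 0.162154 ≈ 16.22%


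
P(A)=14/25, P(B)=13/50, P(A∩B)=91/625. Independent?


P(A)×P(B) = 91/625
P(A∩B) = 91/625
Equal ✓ → Independent

Yes, independent


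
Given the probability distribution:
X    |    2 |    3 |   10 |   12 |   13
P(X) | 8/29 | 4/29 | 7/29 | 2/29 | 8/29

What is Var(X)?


E[X] = 226/29
E[X²] = 2408/29
Var(X) = E[X²] - (E[X])² = 2408/29 - 51076/841 = 18756/841

Var(X) = 18756/841 ≈ 22.3020


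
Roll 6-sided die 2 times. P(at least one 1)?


P(no 1)^2 = (5/6)^2 = 25/36
P(≥1) = 1 - 25/36 = 11/36

P = 11/36 ≈ 30.56%


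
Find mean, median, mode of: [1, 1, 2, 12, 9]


Sorted: [1, 1, 2, 9, 12]
Mean = 25/5 = 5
Median = 2
Freq: {1: 2, 2: 1, 12: 1, 9: 1}
Mode: [1]

Mean=5, Median=2, Mode=1


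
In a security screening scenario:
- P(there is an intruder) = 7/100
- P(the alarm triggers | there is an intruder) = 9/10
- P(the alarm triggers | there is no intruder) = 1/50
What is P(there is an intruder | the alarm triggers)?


Using Bayes' theorem:
P(A|B) = P(B|A)·P(A) / P(B)

P(the alarm triggers) = 9/10 × 7/100 + 1/50 × 93/100
= 63/1000 + 93/5000 = 51/625

P(there is an intruder|the alarm triggers) = (63/1000) / (51/625) = 105/136

P(there is an intruder|the alarm triggers) = 105/136 ≈ 77.21%


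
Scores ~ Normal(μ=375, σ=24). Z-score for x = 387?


z = (x - μ)/σ = (387 - 375)/24 = 0.5

z = 0.5


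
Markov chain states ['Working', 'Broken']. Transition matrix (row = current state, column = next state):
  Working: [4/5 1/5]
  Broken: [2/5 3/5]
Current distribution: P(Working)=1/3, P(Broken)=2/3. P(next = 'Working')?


P(next=Working) = Σᵢ P(now=i)×P(i→Working)
= 1/3×4/5 + 2/3×2/5
= 4/15 + 4/15 = 8/15

P = 8/15 ≈ 0.5333


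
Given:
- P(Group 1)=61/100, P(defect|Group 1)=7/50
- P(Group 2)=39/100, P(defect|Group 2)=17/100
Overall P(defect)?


P(B) = Σ P(B|Aᵢ)×P(Aᵢ)
  7/50×61/100 = 427/5000
  17/100×39/100 = 663/10000
Sum = 1517/10000

P(defect) = 1517/10000 ≈ 15.17%


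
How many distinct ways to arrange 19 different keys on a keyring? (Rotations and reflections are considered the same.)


Free circular arrangements: rotations and reflections both identified.
(n-1)!/2 = 18!/2 = 6402373705728000/2 = 3201186852864000

3201186852864000


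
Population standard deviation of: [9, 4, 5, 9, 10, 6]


Mean = 43/6
  (9-43/6)²=121/36
  (4-43/6)²=361/36
  (5-43/6)²=169/36
  (9-43/6)²=121/36
  (10-43/6)²=289/36
  (6-43/6)²=49/36
Σ(x-μ)² = 185/6
σ² = (185/6)/6 = 185/36

σ = √(185/36) ≈ 2.2669


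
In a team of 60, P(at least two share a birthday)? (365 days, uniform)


P(all different) = Π(365-i)/365 for i=0..59
= 0.005877
P(match) = 1 - 0.005877 = 0.994123

P ≈ 0.9941 ≈ 99.41%


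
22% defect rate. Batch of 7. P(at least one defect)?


P(all good) = (39/50)^7 = 137231006679/781250000000
P(≥1 defect) = 644018993321/781250000000

P = 644018993321/781250000000 ≈ 82.43%


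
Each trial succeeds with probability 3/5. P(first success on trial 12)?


Geometric: P(X=12) = (1-p)^(k-1)×p = (2/5)^11×3/5 = 6144/244140625

P(X=12) = 6144/244140625 ≈ 0.00%


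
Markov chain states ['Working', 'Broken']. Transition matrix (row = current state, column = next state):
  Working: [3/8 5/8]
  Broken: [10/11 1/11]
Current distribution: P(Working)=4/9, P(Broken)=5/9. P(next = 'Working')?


P(next=Working) = Σᵢ P(now=i)×P(i→Working)
= 4/9×3/8 + 5/9×10/11
= 1/6 + 50/99 = 133/198

P = 133/198 ≈ 0.6717


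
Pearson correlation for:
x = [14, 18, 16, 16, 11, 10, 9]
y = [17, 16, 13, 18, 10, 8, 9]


n=7, Σx=94, Σy=91, Σxy=1293, Σx²=1334, Σy²=1283
r = (7×1293 - 94×91)/√((7×1334 - 94²)(7×1283 - 91²))
= 497/√(502×700) = 497/√351400 ≈ 497/592.7900 ≈ 0.8384

r ≈ 0.8384


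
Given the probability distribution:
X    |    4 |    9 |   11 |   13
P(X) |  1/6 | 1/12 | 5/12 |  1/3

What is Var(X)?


E[X] = 31/3
E[X²] = 697/6
Var(X) = E[X²] - (E[X])² = 697/6 - 961/9 = 169/18

Var(X) = 169/18 ≈ 9.3889


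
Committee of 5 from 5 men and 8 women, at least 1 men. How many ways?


Count by #men:
  1M,4W: C(5,1)×C(8,4)=350
  2M,3W: C(5,2)×C(8,3)=560
  3M,2W: C(5,3)×C(8,2)=280
  4M,1W: C(5,4)×C(8,1)=40
  5M,0W: C(5,5)×C(8,0)=1
Total = 1231

1231


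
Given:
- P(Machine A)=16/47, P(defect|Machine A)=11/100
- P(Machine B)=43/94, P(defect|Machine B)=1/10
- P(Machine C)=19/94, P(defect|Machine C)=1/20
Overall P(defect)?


P(B) = Σ P(B|Aᵢ)×P(Aᵢ)
  11/100×16/47 = 44/1175
  1/10×43/94 = 43/940
  1/20×19/94 = 19/1880
Sum = 877/9400

P(defect) = 877/9400 ≈ 9.33%


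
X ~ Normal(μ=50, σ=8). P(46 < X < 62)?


z₁=(46-50)/8=-0.5, z₂=(62-50)/8=1.5
P = Φ(1.5) - Φ(-0.5) = 0.933193 - 0.308538 = 0.624655 ≈ 0.6247

P(46 < X < 62) ≈ 0.6247


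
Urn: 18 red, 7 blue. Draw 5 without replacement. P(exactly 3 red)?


Hypergeometric: C(18,3)×C(7,2)/C(25,5)
= 816×21/53130 = 408/1265

P(X=3) = 408/1265 ≈ 32.25%


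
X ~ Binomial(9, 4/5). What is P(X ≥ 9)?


P(X ≥ 9) = Σ P(X=i) for i=9..9
P(X=9) = 262144/1953125
Sum = 262144/1953125

P(X ≥ 9) = 262144/1953125 ≈ 13.42%


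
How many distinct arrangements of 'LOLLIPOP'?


Letters: 8, freq: {'L': 3, 'O': 2, 'I': 1, 'P': 2}
8!/(3!×2!×1!×2!) = 40320/24 = 1680

1680


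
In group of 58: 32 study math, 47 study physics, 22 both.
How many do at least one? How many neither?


|A∪B| = 32+47-22 = 57
Neither = 58-57 = 1

At least one: 57; Neither: 1


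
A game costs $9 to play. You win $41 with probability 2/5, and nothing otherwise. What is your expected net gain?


E[gain] = (41-9)×2/5 + (-9)×3/5
= 64/5 - 27/5 = 37/5

Expected net gain = $37/5 ≈ $7.40


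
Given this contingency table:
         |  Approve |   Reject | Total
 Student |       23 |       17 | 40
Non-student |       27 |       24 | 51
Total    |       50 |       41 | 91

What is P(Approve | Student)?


P(Approve | Student) = 23/(23+17) = 23/40

P(Approve|Student) = 23/40 ≈ 57.50%


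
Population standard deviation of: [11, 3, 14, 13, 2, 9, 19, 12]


Mean = 83/8
  (11-83/8)²=25/64
  (3-83/8)²=3481/64
  (14-83/8)²=841/64
  (13-83/8)²=441/64
  (2-83/8)²=4489/64
  (9-83/8)²=121/64
  (19-83/8)²=4761/64
  (12-83/8)²=169/64
Σ(x-μ)² = 1791/8
σ² = (1791/8)/8 = 1791/64

σ = √(1791/64) ≈ 5.2900


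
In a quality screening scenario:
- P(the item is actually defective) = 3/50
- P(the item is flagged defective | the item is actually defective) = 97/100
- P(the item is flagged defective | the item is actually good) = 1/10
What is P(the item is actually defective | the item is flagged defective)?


Using Bayes' theorem:
P(A|B) = P(B|A)·P(A) / P(B)

P(the item is flagged defective) = 97/100 × 3/50 + 1/10 × 47/50
= 291/5000 + 47/500 = 761/5000

P(the item is actually defective|the item is flagged defective) = (291/5000) / (761/5000) = 291/761

P(the item is actually defective|the item is flagged defective) = 291/761 ≈ 38.24%


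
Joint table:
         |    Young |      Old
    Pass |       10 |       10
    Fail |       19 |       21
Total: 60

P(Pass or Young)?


P(Pass∨Young) = P(Pass) + P(Young) - P(Pass∧Young)
= (20 + 29 - 10)/60 = 39/60 = 13/20

P = 13/20 ≈ 65.00%


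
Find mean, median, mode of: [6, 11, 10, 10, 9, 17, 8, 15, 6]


Sorted: [6, 6, 8, 9, 10, 10, 11, 15, 17]
Mean = 92/9
Median = 10
Freq: {6: 2, 11: 1, 10: 2, 9: 1, 17: 1, 8: 1, 15: 1}
Mode: [6, 10]

Mean=92/9, Median=10, Mode=[6, 10]


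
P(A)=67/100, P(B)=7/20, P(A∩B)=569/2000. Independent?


P(A)×P(B) = 469/2000
P(A∩B) = 569/2000
Not equal → NOT independent

No, not independent


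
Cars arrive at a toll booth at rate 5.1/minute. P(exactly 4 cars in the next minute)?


Poisson(λ=5.1): P(X=4) = e^(-λ)×λ^k/k!
= e^(-5.1) × 5.1^4 / 4!
≈ 0.006096746566 × 676.5201 / 24 ≈ 0.171857

P(X=4) ≈ 0.171857 ≈ 17.19%


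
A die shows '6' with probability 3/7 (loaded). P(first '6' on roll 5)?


Geometric: P(X=5) = (1-p)^(k-1)×p = (4/7)^4×3/7 = 768/16807

P(X=5) = 768/16807 ≈ 4.57%


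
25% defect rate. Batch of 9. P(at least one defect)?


P(all good) = (3/4)^9 = 19683/262144
P(≥1 defect) = 242461/262144

P = 242461/262144 ≈ 92.49%


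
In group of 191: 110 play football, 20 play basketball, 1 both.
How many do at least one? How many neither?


|A∪B| = 110+20-1 = 129
Neither = 191-129 = 62

At least one: 129; Neither: 62


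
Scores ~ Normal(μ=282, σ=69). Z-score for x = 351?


z = (x - μ)/σ = (351 - 282)/69 = 1.0

z = 1.0


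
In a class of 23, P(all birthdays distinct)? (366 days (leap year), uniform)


P(all different) = Π(366-i)/366 for i=0..22
= (366/366)×(365/366)×...×(344/366)
= 0.493677

P ≈ 0.4937 ≈ 49.37%


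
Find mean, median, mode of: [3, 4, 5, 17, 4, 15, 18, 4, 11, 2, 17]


Sorted: [2, 3, 4, 4, 4, 5, 11, 15, 17, 17, 18]
Mean = 100/11
Median = 5
Freq: {3: 1, 4: 3, 5: 1, 17: 2, 15: 1, 18: 1, 11: 1, 2: 1}
Mode: [4]

Mean=100/11, Median=5, Mode=4


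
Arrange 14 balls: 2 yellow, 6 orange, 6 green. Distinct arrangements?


14!/(2!×6!×6!) = 84084

84084


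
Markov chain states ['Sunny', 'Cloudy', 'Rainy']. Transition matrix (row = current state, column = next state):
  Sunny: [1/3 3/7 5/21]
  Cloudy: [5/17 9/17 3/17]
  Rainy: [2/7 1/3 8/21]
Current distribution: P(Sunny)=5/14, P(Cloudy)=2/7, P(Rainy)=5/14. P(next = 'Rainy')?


P(next=Rainy) = Σᵢ P(now=i)×P(i→Rainy)
= 5/14×5/21 + 2/7×3/17 + 5/14×8/21
= 25/294 + 6/119 + 20/147 = 1357/4998

P = 1357/4998 ≈ 0.2715


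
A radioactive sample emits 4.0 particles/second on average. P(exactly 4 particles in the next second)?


Poisson(λ=4.0): P(X=4) = e^(-λ)×λ^k/k!
= e^(-4.0) × 4.0^4 / 4!
≈ 0.01831563889 × 256 / 24 ≈ 0.195367

P(X=4) ≈ 0.195367 ≈ 19.54%


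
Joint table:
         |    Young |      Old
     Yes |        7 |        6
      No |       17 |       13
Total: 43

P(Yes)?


P(Yes) = (7+6)/43 = 13/43

P(Yes) = 13/43 ≈ 30.23%


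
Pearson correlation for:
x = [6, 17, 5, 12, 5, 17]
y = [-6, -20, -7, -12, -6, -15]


n=6, Σx=62, Σy=-66, Σxy=-840, Σx²=808, Σy²=890
r = (6×(-840) - 62×(-66))/√((6×808 - 62²)(6×890 - (-66)²))
= -948/√(1004×984) = -948/√987936 ≈ -948/993.9497 ≈ -0.9538

r ≈ -0.9538


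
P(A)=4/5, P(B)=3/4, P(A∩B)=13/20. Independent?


P(A)×P(B) = 3/5
P(A∩B) = 13/20
Not equal → NOT independent

No, not independent


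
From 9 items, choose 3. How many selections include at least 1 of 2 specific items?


Complement: C(9,3) - C(7,3) = 84 - 35 = 49

49


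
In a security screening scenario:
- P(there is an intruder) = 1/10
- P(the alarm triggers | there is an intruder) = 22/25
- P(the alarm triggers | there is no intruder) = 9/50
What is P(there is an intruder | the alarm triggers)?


Using Bayes' theorem:
P(A|B) = P(B|A)·P(A) / P(B)

P(the alarm triggers) = 22/25 × 1/10 + 9/50 × 9/10
= 11/125 + 81/500 = 1/4

P(there is an intruder|the alarm triggers) = (11/125) / (1/4) = 44/125

P(there is an intruder|the alarm triggers) = 44/125 ≈ 35.20%


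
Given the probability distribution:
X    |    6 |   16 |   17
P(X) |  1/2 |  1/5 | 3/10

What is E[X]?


E[X] = Σ x·P(X=x)
= (6)×(1/2) + (16)×(1/5) + (17)×(3/10)
= 113/10

E[X] = 113/10


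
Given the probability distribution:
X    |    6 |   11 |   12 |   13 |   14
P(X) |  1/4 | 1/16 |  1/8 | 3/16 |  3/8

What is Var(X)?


E[X] = 91/8
E[X²] = 559/4
Var(X) = E[X²] - (E[X])² = 559/4 - 8281/64 = 663/64

Var(X) = 663/64 ≈ 10.3594


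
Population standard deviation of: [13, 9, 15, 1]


Mean = 38/4 = 19/2
  (13-19/2)²=49/4
  (9-19/2)²=1/4
  (15-19/2)²=121/4
  (1-19/2)²=289/4
Σ(x-μ)² = 115
σ² = 115/4

σ = √(115/4) ≈ 5.3619


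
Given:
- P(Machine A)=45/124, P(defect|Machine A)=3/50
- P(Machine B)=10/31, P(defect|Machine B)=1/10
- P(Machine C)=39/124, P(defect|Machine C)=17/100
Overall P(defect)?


P(B) = Σ P(B|Aᵢ)×P(Aᵢ)
  3/50×45/124 = 27/1240
  1/10×10/31 = 1/31
  17/100×39/124 = 663/12400
Sum = 43/400

P(defect) = 43/400 ≈ 10.75%


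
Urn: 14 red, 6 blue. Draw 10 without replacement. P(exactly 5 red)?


Hypergeometric: C(14,5)×C(6,5)/C(20,10)
= 2002×6/184756 = 21/323

P(X=5) = 21/323 ≈ 6.50%


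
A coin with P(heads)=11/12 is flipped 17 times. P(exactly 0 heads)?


Binomial: P(X=0) = C(17,0)×p^0×(1-p)^17
= 1 × 1 × 1/2218611106740436992 = 1/2218611106740436992

P(X=0) = 1/2218611106740436992 ≈ 0.00%


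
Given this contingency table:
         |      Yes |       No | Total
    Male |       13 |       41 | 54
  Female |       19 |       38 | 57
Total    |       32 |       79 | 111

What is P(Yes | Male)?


P(Yes | Male) = 13/(13+41) = 13/54

P(Yes|Male) = 13/54 ≈ 24.07%


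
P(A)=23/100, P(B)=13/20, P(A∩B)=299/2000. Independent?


P(A)×P(B) = 299/2000
P(A∩B) = 299/2000
Equal ✓ → Independent

Yes, independent


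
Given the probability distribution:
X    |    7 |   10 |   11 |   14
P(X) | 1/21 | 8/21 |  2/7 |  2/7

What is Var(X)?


E[X] = 79/7
E[X²] = 131
Var(X) = E[X²] - (E[X])² = 131 - 6241/49 = 178/49

Var(X) = 178/49 ≈ 3.6327


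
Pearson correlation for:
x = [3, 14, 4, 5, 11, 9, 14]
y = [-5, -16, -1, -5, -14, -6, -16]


n=7, Σx=60, Σy=-63, Σxy=-700, Σx²=644, Σy²=795
r = (7×(-700) - 60×(-63))/√((7×644 - 60²)(7×795 - (-63)²))
= -1120/√(908×1596) = -1120/√1449168 ≈ -1120/1203.8139 ≈ -0.9304

r ≈ -0.9304


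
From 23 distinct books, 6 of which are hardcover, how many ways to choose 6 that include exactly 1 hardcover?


Choose 1 of the 6 hardcovers and 5 of the other 17 books:
C(6,1)×C(17,5) = 6×6188 = 37128

37128


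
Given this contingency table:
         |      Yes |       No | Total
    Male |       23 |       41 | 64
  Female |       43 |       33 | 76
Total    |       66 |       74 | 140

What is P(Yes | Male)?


P(Yes | Male) = 23/(23+41) = 23/64

P(Yes|Male) = 23/64 ≈ 35.94%


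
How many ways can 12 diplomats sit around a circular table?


Circular arrangements of 12 distinct objects: fix one position to break rotational symmetry.
(n-1)! = 11! = 39916800

39916800


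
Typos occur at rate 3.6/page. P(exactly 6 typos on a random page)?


Poisson(λ=3.6): P(X=6) = e^(-λ)×λ^k/k!
= e^(-3.6) × 3.6^6 / 6!
≈ 0.02732372245 × 2176.782336 / 720 ≈ 0.082608

P(X=6) ≈ 0.082608 ≈ 8.26%


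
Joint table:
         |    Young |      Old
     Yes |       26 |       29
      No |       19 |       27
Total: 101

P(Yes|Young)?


P(Yes|Young) = 26/(26+19) = 26/45

P = 26/45 ≈ 57.78%


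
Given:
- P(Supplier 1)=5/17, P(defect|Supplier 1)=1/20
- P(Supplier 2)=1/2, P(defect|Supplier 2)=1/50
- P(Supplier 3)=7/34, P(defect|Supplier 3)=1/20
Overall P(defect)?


P(B) = Σ P(B|Aᵢ)×P(Aᵢ)
  1/20×5/17 = 1/68
  1/50×1/2 = 1/100
  1/20×7/34 = 7/680
Sum = 7/200

P(defect) = 7/200 ≈ 3.50%


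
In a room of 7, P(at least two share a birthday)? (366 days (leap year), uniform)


P(all different) = Π(366-i)/366 for i=0..6
= 0.943914
P(match) = 1 - 0.943914 = 0.056086

P ≈ 0.0561 ≈ 5.61%


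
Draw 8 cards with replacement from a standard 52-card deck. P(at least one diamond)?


P(not a diamond) = 39/52 = 3/4
P(none in 8 draws) = (3/4)^8 = 6561/65536
P(≥1 diamond) = 1 - 6561/65536 = 58975/65536

P = 58975/65536 ≈ 89.99%


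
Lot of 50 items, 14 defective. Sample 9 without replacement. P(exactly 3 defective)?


Hypergeometric: C(14,3)×C(36,6)/C(50,9)
= 364×1947792/2505433700 = 328848/1162075

P(X=3) = 328848/1162075 ≈ 28.30%


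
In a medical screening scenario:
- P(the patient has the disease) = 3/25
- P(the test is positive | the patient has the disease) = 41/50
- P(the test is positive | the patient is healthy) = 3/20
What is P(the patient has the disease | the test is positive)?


Using Bayes' theorem:
P(A|B) = P(B|A)·P(A) / P(B)

P(the test is positive) = 41/50 × 3/25 + 3/20 × 22/25
= 123/1250 + 33/250 = 144/625

P(the patient has the disease|the test is positive) = (123/1250) / (144/625) = 41/96

P(the patient has the disease|the test is positive) = 41/96 ≈ 42.71%


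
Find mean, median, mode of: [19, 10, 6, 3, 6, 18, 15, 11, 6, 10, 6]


Sorted: [3, 6, 6, 6, 6, 10, 10, 11, 15, 18, 19]
Mean = 110/11 = 10
Median = 10
Freq: {19: 1, 10: 2, 6: 4, 3: 1, 18: 1, 15: 1, 11: 1}
Mode: [6]

Mean=10, Median=10, Mode=6


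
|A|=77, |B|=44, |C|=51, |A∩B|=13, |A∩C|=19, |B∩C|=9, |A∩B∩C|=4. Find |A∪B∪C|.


|A∪B∪C| = 77+44+51-13-19-9+4 = 135

|A∪B∪C| = 135


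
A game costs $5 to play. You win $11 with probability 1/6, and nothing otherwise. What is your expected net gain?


E[gain] = (11-5)×1/6 + (-5)×5/6
= 1 - 25/6 = -19/6

Expected net gain = $-19/6 ≈ $-3.17


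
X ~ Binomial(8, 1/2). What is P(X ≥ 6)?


P(X ≥ 6) = Σ P(X=i) for i=6..8
P(X=6) = 7/64
P(X=7) = 1/32
P(X=8) = 1/256
Sum = 37/256

P(X ≥ 6) = 37/256 ≈ 14.45%
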